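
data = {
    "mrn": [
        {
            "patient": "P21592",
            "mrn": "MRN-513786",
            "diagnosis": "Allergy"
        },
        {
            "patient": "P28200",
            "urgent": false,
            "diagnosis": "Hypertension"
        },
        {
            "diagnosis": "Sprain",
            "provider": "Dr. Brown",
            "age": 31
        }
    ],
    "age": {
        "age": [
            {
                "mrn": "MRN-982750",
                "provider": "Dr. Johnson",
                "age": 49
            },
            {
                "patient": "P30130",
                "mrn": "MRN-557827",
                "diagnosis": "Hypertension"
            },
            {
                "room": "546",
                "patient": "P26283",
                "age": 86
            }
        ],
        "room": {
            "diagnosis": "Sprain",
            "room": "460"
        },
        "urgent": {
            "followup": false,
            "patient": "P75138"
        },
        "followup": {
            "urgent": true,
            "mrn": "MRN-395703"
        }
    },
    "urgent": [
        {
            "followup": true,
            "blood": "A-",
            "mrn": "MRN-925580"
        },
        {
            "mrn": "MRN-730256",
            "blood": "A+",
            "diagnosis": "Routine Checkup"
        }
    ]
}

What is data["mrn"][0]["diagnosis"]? "Allergy"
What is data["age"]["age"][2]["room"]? "546"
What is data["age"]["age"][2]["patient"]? "P26283"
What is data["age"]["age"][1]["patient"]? "P30130"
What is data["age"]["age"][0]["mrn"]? "MRN-982750"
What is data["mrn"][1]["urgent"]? False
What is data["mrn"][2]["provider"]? "Dr. Brown"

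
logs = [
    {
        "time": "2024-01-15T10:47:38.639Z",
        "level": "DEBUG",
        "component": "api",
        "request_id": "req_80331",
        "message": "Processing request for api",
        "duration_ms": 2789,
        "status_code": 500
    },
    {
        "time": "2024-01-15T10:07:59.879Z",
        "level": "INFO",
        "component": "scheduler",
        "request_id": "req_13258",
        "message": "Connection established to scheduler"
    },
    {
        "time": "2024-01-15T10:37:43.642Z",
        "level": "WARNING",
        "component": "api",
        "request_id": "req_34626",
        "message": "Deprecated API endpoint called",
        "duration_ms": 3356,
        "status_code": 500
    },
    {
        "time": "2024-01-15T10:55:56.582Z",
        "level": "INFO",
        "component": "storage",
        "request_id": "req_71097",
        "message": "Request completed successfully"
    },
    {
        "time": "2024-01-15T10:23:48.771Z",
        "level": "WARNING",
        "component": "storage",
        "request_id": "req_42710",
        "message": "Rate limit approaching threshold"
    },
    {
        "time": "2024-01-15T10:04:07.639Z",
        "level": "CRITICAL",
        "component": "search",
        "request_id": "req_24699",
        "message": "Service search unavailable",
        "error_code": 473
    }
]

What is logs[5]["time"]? "2024-01-15T10:04:07.639Z"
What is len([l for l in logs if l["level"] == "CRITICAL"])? 1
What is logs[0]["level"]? "DEBUG"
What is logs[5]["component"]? "search"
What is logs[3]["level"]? "INFO"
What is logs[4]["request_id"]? "req_42710"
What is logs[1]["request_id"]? "req_13258"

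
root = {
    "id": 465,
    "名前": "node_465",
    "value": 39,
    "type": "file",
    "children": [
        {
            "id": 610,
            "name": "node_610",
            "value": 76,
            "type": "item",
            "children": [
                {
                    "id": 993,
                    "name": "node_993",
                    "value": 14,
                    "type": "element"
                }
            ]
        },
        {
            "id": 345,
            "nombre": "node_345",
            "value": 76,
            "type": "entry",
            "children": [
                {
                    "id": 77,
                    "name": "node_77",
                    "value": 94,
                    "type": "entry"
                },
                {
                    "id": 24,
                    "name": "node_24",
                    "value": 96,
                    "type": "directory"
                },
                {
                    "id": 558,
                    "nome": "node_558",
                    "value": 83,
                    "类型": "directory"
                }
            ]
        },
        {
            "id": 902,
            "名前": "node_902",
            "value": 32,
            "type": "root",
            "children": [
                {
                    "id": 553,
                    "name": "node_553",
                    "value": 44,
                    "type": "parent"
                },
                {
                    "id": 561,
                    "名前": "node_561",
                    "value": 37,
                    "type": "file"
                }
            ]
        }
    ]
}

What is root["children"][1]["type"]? "entry"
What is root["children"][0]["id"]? 610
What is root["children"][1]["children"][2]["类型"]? "directory"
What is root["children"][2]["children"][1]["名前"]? "node_561"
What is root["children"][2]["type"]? "root"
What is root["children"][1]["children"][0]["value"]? 94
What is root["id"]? 465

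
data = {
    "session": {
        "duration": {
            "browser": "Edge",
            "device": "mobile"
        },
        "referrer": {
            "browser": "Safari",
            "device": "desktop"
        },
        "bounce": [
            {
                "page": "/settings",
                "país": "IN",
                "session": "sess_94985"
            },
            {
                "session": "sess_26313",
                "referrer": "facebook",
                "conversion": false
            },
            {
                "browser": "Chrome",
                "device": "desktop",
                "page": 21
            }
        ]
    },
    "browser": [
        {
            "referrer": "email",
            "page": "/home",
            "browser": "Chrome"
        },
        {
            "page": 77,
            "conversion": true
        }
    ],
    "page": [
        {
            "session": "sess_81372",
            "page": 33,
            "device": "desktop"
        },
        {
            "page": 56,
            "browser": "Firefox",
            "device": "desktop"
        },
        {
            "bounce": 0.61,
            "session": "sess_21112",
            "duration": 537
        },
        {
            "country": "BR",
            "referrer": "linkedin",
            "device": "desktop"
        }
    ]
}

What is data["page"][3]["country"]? "BR"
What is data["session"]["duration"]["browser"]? "Edge"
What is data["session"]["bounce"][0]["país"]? "IN"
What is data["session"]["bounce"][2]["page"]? 21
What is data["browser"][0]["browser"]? "Chrome"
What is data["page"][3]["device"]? "desktop"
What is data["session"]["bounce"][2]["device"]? "desktop"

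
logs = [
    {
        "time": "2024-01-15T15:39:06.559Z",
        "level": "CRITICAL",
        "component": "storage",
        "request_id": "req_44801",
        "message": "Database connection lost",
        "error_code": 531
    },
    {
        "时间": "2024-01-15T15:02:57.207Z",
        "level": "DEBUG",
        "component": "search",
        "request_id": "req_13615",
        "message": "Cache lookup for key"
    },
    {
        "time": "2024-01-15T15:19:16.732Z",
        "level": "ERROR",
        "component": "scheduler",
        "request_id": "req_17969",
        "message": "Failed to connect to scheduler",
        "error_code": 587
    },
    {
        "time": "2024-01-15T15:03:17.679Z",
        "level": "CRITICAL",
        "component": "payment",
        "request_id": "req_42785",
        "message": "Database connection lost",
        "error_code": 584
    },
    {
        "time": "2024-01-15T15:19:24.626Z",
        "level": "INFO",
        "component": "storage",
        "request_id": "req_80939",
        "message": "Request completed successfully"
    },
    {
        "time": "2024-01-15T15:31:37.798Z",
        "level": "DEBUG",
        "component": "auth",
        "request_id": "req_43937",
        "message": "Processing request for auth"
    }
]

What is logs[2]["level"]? "ERROR"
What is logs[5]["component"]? "auth"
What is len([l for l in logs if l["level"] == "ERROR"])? 1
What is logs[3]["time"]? "2024-01-15T15:03:17.679Z"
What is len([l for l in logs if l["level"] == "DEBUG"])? 2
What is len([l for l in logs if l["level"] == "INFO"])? 1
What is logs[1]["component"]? "search"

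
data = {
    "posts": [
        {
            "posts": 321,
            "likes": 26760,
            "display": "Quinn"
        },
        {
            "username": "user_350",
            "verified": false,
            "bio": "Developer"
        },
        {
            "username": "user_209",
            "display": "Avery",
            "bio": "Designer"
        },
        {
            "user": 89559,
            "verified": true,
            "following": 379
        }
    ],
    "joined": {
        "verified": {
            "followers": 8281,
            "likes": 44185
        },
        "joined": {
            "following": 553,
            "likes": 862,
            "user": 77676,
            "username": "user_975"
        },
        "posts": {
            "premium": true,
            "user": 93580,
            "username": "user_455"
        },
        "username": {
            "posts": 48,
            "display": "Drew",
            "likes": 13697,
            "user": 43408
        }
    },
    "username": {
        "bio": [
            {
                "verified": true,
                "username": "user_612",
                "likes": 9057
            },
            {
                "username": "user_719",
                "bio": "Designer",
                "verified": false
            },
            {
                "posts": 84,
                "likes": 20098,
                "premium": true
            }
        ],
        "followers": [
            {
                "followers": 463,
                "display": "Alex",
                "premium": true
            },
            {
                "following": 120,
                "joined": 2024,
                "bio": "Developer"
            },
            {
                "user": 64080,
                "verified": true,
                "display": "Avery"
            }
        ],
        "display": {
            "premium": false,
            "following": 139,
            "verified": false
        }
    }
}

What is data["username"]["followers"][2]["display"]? "Avery"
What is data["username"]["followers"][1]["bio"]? "Developer"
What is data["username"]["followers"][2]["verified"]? True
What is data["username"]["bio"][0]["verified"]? True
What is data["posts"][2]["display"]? "Avery"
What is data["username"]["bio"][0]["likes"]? 9057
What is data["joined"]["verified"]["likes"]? 44185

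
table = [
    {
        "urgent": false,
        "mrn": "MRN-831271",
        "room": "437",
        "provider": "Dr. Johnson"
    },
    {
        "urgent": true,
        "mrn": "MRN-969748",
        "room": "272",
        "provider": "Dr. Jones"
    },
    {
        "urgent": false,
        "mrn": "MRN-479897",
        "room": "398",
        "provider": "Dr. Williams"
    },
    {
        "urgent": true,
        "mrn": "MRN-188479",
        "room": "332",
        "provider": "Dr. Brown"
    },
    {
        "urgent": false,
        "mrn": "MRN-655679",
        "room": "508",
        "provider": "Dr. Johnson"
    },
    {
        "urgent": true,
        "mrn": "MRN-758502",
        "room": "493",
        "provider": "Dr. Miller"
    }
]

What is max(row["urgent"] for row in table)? True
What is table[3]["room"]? "332"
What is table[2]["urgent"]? False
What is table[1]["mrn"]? "MRN-969748"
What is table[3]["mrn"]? "MRN-188479"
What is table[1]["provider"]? "Dr. Jones"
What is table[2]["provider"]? "Dr. Williams"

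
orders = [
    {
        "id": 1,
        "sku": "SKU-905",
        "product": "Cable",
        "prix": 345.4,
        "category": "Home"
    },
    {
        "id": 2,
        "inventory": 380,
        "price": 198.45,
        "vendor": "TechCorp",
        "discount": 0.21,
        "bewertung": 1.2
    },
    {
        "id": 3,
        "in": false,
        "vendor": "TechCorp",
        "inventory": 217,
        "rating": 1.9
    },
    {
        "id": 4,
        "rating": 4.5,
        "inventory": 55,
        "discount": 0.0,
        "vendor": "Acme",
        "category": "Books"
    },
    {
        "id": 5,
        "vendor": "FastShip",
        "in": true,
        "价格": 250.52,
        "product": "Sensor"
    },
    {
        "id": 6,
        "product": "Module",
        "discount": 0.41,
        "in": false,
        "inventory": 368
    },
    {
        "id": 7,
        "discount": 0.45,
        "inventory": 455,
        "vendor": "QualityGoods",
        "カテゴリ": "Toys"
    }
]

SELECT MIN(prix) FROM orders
345.4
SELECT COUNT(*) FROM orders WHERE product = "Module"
1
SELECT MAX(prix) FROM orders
345.4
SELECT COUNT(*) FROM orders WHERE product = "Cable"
1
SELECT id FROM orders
[1, 2, 3, 4, 5, 6, 7]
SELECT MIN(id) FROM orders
1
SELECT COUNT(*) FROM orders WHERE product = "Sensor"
1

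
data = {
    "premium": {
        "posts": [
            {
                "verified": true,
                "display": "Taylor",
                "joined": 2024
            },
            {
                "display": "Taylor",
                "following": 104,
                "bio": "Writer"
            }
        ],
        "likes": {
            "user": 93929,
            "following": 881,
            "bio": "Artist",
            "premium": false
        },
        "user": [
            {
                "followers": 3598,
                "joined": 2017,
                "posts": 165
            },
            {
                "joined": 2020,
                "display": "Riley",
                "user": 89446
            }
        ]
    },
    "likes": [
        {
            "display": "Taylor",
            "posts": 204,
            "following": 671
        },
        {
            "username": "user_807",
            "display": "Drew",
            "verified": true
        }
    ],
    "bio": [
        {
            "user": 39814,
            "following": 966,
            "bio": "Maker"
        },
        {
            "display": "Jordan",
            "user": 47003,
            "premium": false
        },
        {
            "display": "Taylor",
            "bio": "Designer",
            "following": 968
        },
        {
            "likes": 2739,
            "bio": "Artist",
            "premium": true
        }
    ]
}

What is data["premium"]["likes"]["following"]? 881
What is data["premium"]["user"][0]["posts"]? 165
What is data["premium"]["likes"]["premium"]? False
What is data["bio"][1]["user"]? 47003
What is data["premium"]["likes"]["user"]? 93929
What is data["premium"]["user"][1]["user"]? 89446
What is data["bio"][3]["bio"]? "Artist"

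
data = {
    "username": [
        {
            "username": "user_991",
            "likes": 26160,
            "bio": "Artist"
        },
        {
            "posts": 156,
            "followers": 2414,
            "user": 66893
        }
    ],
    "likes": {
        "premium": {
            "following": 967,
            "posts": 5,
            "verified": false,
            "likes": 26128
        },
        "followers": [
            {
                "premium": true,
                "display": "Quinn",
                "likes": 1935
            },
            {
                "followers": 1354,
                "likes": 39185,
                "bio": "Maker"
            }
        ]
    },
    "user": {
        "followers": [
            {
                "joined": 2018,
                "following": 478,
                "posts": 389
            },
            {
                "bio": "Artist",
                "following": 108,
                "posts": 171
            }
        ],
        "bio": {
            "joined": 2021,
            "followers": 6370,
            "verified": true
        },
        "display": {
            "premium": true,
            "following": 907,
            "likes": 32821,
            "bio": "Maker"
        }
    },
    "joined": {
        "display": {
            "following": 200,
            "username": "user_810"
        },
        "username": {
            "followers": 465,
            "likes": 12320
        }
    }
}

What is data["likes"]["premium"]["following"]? 967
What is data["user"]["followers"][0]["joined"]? 2018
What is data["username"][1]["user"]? 66893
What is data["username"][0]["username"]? "user_991"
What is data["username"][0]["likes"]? 26160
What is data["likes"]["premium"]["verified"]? False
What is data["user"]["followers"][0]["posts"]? 389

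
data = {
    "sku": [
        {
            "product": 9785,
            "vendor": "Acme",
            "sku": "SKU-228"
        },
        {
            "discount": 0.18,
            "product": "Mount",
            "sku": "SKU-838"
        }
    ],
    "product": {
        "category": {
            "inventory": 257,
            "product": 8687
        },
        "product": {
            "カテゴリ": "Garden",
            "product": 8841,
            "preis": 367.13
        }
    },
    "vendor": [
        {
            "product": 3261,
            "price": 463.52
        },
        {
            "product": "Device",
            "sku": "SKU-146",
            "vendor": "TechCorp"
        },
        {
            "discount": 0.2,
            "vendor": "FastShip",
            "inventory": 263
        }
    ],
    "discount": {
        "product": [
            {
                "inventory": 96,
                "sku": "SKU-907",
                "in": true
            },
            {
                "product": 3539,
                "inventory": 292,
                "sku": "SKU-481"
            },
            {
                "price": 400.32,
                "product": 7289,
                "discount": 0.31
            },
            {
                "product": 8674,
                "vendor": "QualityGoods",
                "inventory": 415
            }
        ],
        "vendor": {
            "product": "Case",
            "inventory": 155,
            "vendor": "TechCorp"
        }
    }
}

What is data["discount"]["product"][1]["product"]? 3539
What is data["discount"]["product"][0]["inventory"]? 96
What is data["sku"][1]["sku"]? "SKU-838"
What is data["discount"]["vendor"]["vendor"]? "TechCorp"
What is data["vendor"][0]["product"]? 3261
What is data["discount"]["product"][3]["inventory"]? 415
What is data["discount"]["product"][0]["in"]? True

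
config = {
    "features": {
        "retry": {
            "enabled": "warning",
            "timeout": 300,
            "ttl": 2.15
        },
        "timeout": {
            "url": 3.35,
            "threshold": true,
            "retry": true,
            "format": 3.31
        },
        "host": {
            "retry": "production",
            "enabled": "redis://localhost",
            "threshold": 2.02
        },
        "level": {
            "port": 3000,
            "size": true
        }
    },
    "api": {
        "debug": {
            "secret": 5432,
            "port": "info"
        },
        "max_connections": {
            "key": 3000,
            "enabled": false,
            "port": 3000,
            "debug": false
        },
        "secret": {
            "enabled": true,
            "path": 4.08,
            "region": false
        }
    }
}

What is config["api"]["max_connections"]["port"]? 3000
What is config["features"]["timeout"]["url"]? 3.35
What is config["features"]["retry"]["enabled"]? "warning"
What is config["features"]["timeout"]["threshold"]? True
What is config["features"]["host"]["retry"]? "production"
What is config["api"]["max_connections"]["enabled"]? False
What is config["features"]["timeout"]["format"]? 3.31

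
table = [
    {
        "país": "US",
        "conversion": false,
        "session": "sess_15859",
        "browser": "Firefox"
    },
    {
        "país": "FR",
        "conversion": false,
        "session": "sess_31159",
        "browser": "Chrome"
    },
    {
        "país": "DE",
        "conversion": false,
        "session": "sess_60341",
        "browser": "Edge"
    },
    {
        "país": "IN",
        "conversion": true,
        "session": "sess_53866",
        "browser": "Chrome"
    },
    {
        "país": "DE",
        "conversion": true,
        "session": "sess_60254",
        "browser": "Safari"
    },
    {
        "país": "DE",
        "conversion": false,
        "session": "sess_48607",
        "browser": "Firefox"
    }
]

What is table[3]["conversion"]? True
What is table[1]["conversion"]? False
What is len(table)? 6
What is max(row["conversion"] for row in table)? True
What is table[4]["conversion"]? True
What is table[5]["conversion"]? False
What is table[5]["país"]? "DE"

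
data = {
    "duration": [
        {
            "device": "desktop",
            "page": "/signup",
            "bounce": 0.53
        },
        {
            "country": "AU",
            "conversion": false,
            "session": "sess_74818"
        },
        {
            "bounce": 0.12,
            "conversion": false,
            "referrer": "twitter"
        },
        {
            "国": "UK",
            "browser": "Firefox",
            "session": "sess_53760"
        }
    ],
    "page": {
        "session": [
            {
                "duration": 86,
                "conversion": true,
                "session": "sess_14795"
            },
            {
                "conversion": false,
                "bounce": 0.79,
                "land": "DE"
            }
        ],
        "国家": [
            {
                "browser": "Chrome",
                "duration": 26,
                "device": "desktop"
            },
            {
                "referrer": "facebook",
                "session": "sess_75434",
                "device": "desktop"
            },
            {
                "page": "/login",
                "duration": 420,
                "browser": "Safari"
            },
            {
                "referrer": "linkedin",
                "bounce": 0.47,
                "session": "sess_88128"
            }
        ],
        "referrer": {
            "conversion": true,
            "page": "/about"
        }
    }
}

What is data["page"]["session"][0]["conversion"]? True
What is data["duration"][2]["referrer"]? "twitter"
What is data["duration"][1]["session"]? "sess_74818"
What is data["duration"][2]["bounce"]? 0.12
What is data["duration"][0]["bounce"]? 0.53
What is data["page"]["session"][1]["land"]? "DE"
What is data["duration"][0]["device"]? "desktop"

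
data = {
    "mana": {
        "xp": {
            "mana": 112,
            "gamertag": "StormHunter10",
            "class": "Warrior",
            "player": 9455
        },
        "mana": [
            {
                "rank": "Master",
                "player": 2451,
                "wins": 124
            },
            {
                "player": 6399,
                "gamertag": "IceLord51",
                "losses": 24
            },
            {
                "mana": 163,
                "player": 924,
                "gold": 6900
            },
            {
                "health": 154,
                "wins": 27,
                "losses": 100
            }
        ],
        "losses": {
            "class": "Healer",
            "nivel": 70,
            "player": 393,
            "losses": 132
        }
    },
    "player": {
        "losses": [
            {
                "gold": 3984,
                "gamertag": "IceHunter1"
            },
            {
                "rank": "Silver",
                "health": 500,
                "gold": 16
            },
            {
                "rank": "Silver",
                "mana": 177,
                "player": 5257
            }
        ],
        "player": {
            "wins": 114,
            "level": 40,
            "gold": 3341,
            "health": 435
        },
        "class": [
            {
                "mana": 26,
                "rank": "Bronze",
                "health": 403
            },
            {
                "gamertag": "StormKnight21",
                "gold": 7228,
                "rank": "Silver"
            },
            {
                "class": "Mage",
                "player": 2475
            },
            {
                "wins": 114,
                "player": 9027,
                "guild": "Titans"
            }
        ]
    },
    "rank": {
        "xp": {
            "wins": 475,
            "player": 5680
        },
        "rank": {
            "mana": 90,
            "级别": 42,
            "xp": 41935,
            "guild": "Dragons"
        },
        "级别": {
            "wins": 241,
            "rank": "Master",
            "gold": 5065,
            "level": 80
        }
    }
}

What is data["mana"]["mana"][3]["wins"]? 27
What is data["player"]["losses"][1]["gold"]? 16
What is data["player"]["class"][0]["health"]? 403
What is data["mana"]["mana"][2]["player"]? 924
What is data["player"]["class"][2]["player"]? 2475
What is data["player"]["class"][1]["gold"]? 7228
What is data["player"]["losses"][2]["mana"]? 177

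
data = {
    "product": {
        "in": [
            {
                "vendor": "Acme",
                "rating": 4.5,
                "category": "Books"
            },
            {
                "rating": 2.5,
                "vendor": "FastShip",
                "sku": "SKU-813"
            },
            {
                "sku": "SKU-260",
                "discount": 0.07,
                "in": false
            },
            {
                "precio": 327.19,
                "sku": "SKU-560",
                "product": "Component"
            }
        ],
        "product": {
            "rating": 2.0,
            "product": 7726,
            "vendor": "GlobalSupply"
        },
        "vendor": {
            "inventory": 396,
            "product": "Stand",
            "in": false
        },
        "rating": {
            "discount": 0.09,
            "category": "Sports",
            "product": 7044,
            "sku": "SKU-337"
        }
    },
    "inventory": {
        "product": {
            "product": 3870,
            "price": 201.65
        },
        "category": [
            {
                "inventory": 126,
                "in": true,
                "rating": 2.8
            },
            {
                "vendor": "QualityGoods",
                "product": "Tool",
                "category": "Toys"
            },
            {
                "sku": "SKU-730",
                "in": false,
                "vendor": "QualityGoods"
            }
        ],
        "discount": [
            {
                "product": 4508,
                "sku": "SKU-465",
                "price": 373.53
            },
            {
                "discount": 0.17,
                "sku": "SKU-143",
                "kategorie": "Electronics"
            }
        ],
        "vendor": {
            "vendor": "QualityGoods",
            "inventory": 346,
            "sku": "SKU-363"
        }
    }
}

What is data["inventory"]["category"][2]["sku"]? "SKU-730"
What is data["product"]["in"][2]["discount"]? 0.07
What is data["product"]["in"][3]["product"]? "Component"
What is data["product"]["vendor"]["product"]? "Stand"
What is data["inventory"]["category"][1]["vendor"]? "QualityGoods"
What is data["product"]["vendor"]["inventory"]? 396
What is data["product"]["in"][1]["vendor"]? "FastShip"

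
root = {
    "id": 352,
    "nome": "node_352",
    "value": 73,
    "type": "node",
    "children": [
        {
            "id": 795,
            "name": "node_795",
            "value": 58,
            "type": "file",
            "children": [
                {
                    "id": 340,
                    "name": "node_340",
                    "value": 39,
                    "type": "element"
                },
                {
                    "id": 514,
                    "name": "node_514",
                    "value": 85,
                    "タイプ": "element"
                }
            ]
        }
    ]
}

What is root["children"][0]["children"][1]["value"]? 85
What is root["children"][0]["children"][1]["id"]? 514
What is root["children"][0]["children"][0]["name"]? "node_340"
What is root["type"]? "node"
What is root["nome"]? "node_352"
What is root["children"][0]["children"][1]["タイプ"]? "element"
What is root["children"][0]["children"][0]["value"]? 39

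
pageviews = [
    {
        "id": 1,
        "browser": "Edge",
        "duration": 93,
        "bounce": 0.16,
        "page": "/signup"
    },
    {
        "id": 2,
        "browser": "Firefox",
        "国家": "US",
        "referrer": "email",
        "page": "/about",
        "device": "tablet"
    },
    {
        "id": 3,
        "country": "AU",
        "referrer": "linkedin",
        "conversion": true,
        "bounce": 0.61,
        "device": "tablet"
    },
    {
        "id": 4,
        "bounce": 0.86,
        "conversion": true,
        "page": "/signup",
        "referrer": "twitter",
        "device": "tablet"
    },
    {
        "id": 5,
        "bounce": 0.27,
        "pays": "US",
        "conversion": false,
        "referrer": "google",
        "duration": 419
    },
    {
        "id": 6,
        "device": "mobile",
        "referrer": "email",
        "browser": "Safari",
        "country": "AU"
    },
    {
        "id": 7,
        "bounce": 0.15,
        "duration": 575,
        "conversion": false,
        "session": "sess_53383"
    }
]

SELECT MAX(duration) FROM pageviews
575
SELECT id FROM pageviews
[1, 2, 3, 4, 5, 6, 7]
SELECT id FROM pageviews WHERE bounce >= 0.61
[3, 4]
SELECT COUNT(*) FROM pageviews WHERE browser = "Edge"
1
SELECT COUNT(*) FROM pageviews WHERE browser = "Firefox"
1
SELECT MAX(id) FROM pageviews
7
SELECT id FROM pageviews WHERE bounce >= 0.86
[4]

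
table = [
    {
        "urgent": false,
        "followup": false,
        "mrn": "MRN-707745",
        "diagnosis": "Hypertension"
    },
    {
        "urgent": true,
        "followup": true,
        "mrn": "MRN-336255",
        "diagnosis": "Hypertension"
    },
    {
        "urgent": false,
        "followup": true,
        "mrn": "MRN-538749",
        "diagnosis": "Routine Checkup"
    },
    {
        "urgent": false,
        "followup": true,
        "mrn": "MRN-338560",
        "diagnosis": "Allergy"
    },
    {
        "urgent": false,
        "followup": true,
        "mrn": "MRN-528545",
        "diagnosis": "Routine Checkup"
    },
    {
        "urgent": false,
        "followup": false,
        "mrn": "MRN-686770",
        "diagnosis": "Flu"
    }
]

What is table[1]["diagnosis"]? "Hypertension"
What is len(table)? 6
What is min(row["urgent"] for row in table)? False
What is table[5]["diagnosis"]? "Flu"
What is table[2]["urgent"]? False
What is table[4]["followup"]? True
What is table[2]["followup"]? True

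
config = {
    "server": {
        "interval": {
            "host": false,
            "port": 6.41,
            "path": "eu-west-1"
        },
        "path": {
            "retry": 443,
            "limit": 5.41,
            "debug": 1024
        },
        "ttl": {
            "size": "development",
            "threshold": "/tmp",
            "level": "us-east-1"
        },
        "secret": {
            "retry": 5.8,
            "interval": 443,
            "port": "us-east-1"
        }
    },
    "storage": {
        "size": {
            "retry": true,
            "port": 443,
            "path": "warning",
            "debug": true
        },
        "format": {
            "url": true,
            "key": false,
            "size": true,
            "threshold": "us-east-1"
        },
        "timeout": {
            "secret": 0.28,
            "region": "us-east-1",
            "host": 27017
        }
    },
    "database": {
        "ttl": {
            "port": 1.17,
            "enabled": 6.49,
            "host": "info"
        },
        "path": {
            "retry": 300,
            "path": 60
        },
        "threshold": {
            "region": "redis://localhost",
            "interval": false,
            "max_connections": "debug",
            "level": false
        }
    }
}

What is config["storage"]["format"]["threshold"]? "us-east-1"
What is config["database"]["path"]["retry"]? 300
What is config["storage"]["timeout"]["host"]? 27017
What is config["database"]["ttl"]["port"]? 1.17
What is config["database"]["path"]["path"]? 60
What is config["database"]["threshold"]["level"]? False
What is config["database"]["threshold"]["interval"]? False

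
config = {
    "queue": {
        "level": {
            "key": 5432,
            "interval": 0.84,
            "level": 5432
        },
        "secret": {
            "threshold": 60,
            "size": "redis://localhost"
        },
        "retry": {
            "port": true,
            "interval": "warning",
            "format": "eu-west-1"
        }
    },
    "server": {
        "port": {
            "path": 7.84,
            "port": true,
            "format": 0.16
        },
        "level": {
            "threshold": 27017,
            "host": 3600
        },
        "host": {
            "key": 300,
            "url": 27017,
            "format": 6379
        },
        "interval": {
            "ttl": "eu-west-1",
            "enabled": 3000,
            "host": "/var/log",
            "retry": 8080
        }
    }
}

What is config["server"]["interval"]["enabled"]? 3000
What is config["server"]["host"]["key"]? 300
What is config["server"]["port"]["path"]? 7.84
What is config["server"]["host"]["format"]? 6379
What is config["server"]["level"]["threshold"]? 27017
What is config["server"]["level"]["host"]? 3600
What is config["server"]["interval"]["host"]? "/var/log"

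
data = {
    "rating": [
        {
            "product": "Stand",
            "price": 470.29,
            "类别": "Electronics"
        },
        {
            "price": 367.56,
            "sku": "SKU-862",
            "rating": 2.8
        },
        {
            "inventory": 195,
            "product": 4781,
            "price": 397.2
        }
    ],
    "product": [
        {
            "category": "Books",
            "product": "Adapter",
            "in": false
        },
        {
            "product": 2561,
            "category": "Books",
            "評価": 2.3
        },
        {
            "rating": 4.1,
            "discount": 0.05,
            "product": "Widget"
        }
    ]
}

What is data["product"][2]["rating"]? 4.1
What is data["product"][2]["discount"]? 0.05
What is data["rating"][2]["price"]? 397.2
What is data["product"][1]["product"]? 2561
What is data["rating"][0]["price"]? 470.29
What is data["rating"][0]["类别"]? "Electronics"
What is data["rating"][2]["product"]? 4781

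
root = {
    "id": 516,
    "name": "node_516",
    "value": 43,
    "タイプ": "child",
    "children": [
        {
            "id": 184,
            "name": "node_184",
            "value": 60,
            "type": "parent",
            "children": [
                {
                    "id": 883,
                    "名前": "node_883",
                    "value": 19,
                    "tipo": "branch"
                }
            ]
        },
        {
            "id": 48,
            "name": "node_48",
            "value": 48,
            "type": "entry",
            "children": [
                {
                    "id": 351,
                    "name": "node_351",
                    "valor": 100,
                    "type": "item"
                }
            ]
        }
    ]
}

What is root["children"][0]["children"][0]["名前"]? "node_883"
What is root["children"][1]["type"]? "entry"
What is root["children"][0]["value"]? 60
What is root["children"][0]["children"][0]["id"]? 883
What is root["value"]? 43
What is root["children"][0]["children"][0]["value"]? 19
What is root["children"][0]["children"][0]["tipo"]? "branch"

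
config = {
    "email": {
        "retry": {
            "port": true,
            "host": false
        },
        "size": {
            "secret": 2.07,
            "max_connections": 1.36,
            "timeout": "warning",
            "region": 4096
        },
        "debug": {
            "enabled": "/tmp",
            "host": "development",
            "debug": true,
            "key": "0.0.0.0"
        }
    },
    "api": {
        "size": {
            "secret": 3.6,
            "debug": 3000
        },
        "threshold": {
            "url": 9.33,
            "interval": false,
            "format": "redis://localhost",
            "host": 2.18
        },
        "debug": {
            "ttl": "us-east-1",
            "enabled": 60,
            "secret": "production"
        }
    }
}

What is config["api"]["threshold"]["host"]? 2.18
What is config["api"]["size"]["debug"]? 3000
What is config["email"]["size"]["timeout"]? "warning"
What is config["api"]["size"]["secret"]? 3.6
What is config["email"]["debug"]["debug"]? True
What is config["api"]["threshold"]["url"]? 9.33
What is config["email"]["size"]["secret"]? 2.07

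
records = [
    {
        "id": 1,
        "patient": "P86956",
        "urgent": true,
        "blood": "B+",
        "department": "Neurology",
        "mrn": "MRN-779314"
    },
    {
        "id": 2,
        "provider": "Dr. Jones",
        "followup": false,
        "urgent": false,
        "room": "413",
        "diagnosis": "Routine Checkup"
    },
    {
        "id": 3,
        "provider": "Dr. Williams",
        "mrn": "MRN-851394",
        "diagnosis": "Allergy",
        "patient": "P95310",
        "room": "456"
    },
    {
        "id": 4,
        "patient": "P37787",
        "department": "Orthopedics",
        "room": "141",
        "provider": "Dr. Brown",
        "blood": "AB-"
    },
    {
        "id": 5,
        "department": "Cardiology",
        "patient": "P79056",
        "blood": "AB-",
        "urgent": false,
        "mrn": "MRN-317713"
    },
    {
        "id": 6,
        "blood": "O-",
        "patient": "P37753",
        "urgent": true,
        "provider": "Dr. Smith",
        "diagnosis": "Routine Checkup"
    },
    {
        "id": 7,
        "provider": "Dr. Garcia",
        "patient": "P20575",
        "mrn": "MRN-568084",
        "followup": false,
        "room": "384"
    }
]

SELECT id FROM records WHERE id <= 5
[1, 2, 3, 4, 5]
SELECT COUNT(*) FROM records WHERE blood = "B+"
1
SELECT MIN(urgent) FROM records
False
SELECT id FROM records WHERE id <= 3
[1, 2, 3]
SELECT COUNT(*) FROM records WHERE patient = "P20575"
1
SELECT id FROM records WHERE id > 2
[3, 4, 5, 6, 7]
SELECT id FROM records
[1, 2, 3, 4, 5, 6, 7]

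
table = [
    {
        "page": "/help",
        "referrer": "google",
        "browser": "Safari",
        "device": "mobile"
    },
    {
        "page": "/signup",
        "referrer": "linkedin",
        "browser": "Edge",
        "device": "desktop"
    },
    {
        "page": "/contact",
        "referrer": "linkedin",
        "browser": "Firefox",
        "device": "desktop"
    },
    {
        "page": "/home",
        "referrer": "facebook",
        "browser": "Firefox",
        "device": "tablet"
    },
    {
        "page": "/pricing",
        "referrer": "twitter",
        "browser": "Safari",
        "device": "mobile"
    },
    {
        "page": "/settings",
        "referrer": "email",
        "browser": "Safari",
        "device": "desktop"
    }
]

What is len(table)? 6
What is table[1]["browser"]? "Edge"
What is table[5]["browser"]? "Safari"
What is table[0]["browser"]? "Safari"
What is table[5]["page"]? "/settings"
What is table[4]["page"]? "/pricing"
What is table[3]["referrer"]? "facebook"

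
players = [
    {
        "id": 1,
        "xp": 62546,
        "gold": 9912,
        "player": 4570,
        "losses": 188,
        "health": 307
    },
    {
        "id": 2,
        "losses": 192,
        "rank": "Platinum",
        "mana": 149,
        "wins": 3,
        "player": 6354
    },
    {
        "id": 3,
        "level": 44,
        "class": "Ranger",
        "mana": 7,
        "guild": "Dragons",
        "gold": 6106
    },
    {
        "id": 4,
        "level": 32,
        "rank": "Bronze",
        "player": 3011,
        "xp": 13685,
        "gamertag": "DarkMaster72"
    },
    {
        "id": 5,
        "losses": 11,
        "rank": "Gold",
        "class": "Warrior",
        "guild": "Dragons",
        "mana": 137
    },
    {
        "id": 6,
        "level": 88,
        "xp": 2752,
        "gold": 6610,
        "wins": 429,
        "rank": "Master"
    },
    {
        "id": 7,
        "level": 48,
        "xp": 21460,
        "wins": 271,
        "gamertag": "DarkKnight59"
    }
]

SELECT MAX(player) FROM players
6354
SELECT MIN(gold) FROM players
6106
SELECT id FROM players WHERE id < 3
[1, 2]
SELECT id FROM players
[1, 2, 3, 4, 5, 6, 7]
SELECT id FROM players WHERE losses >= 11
[1, 2, 5]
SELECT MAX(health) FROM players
307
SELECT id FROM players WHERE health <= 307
[1]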